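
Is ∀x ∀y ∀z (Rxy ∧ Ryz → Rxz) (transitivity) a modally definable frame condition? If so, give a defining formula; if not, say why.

This is a Sahlqvist condition; the 4 axiom □p → □□p defines it.
Suppose □p→□□p is valid. Take Rxy, Ryz and set V(p)={w : Rxw}. Then □p at x, so □□p at x, so □p at y, so p at z, i.e. Rxz.

Yes — defined by □p → □□p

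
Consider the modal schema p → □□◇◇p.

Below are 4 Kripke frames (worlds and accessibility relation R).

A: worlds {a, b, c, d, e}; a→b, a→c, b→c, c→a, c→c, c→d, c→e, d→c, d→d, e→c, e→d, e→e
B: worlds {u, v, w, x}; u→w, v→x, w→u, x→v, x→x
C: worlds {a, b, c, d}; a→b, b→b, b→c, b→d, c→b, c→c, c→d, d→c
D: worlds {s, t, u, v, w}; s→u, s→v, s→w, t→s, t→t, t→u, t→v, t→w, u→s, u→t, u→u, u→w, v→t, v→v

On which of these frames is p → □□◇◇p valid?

B

The schema corresponds to a generalized confluence (Geach) condition: ∀x ∀z (xR²z → ∃w (x = w ∧ zR²w)).
A: fails — bR²a but no w with b=w and aR²w.
B: holds.
C: fails — aR²b but no w with a=w and bR²w.
D: fails — sR²w but no w* with s=w* and wR²w*.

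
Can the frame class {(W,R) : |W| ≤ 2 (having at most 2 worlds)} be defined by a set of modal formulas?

No — not modally definable

Any modally definable frame class is closed under disjoint unions.
Any modal formula valid on each of 3 disjoint one-world frames is valid on their disjoint union (validity is preserved under disjoint unions). Each one-world frame has |W|=1≤2, but the union has |W|=3.
So no modal formula (or set of formulas) defines exactly the |W|≤2 frames.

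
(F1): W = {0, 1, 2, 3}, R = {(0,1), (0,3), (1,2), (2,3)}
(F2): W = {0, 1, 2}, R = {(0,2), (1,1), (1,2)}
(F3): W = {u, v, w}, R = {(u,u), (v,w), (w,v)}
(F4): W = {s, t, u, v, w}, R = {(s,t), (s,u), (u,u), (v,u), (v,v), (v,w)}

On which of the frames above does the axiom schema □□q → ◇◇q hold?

(F3)

The schema corresponds to a generalized confluence (Geach) condition: ∀x ∃w (xR²w ∧ xR²w).
(F1): fails — at 2 but no w with 2R²w and 2R²w.
(F2): fails — at 0 but no w with 0R²w and 0R²w.
(F3): condition met.
(F4): fails — at t but no w* with tR²w* and tR²w*.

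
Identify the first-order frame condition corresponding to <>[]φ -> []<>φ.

convergence: forall x forall y forall z (Rxy & Rxz -> exists w (Ryw & Rzw))

This schema is the .2 axiom.
Its frame correspondent is convergence — forall x forall y forall z (Rxy & Rxz -> exists w (Ryw & Rzw)).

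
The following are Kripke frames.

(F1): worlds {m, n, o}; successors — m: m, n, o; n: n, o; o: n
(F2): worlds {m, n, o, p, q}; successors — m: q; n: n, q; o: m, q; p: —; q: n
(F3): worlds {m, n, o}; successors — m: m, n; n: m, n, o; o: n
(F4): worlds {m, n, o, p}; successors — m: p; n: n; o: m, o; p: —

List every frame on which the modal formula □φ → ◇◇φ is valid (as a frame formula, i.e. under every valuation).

(F1), (F3)

The schema corresponds to a generalized confluence (Geach) condition: ∀x ∃w (xRw ∧ xR²w).
(F1): ✓.
(F2): fails — at m but no w with mRw and mR²w.
(F3): ✓.
(F4): fails — at m but no w with mRw and mR²w.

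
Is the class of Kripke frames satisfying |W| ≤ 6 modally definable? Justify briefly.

Any modally definable frame class is closed under disjoint unions.
Any modal formula valid on each of 7 disjoint one-world frames is valid on their disjoint union (validity is preserved under disjoint unions). Each one-world frame has |W|=1≤6, but the union has |W|=7.
Hence having at most 6 worlds is not modally definable.

No — not modally definable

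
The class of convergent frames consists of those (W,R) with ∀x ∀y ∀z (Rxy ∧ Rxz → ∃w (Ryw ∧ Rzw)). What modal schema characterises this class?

◇□r → □◇r

A defining formula is ◇□r → □◇r (the .2 axiom).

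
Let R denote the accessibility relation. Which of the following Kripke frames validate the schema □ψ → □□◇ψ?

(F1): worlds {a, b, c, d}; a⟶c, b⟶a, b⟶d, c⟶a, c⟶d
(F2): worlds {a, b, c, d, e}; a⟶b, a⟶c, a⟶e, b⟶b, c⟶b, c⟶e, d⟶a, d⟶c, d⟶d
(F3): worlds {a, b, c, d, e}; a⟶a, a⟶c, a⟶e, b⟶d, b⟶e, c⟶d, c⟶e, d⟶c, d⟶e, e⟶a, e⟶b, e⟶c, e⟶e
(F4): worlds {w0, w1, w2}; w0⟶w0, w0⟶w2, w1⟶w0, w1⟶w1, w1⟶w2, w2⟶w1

This is the axiom for a generalized confluence (Geach) condition; its first-order frame correspondent is ∀x ∀z (xR²z → ∃w (xRw ∧ zRw)).
(F1): fails — aR²d but no w with aRw and dRw.
(F2): fails — aR²e but no w with aRw and eRw.
(F3): condition met.
(F4): fails — w0R²w2 but no w with w0Rw and w2Rw.

(F3)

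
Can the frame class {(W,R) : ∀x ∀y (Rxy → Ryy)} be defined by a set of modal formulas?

Yes: it is shift-reflexivity, defined by the T□ schema □(□q → q).
Suppose □(□q→q) is valid. Take Rxy and set V(q)={w : Ryw}. Then at y, □q holds; since □(□q→q) at x, □q→q at y, so q at y, i.e. Ryy.

Definable; □(□q → q) defines it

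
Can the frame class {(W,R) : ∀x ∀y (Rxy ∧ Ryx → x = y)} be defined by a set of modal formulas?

Not definable by any modal formula

Modal frame validity is preserved under surjective bounded morphisms.
The 4-cycle (worlds 0,1,2,3 with 0→1→2→3→0) is antisymmetric. Sending even-indexed worlds to • and odd-indexed worlds to ∘ is a surjective bounded morphism onto the two-world frame with •↔∘, which is not antisymmetric.
So no modal formula (or set of formulas) defines exactly the antisymmetric frames.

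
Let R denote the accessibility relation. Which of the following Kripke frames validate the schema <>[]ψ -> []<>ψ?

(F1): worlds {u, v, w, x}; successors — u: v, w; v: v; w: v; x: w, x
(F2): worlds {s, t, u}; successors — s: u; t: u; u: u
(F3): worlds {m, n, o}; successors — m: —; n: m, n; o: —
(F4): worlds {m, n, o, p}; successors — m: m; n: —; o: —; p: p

(F2), (F4)

Frame correspondent (Sahlqvist): forall x forall y forall z (Rxy & Rxz -> exists w (Ryw & Rzw)) — i.e. convergence.
(F1): fails — Rxw and Rxx but w and x have no common successor.
(F2): satisfies the condition.
(F3): fails — Rnn and Rnm but n and m have no common successor.
(F4): satisfies the condition.
Valid on: (F2), (F4).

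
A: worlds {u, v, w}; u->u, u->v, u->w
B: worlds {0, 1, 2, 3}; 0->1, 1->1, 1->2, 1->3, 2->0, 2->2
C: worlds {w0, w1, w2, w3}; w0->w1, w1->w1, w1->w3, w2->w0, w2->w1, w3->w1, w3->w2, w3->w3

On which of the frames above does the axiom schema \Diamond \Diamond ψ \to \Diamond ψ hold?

This is the axiom for transitivity; its first-order frame correspondent is \forall x \forall y \forall z (Rxy \wedge Ryz \to Rxz).
A: ✓.
B: fails — R12 and R20 but not R10.
C: fails — Rw1w3 and Rw3w2 but not Rw1w2.
Valid on: A.

A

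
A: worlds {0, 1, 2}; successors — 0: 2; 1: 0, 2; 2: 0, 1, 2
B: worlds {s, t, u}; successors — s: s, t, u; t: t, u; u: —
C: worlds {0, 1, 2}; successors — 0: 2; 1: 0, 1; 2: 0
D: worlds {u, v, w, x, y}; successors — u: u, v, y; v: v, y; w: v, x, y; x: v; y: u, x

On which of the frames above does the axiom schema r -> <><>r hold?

The schema corresponds to a generalized confluence (Geach) condition: forall x exists w (x = w & x R^2 w).
A: satisfies the condition.
B: fails — at u but no w with u=w and uR²w.
C: satisfies the condition.
D: fails — at w but no t with w=t and wR²t.
Valid on: A, C.

A, C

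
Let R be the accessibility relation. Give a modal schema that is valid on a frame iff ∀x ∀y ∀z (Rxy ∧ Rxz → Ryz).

This is the Euclidean property; the standard corresponding axiom is 5: ◇r → □◇r.
Suppose ◇r→□◇r is valid. Take Rxy, Rxz and set V(r)={y}. Then ◇r at x, so □◇r at x, so ◇r at z, so some w with Rzw has r; w=y, i.e. Rzy. By symmetry of the argument, Ryz.

◇r → □◇r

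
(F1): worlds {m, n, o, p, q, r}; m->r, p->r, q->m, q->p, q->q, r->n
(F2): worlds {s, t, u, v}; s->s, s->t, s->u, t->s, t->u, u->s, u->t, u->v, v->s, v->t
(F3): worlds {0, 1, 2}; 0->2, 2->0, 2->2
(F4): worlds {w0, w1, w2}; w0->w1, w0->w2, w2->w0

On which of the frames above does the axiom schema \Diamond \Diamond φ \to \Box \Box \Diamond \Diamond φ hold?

(F3)

The schema corresponds to a generalized confluence (Geach) condition: \forall x \forall y \forall z ((x R^2 y \wedge x R^2 z) \to \exists w (y = w \wedge z R^2 w)).
(F1): fails — mR²n, mR²n but no w with n=w and nR²w.
(F2): fails — sR²v, sR²u but no w with v=w and uR²w.
(F3): satisfies the condition.
(F4): fails — w2R²w1, w2R²w1 but no w with w1=w and w1R²w.
Valid on: (F3).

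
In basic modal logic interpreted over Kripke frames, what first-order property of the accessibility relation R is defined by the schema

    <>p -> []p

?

Suppose ◇p→□p is valid. Take Rxy, Rxz and set V(p)={y}. Then ◇p at x, so □p at x, so p at z, i.e. z=y.
Conversely, any frame satisfying forall x forall y forall z (Rxy & Rxz -> y = z) validates the schema.
So the correspondent is partial functionality.

partial functionality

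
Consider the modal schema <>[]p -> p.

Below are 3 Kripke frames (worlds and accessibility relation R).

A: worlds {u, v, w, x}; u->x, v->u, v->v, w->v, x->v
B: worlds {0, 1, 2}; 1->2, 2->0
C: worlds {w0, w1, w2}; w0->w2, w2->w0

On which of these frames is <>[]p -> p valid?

C

This is the axiom for a generalized confluence (Geach) condition; its first-order frame correspondent is forall x forall y (xRy -> exists w (yRw & x = w)).
A: fails — uRx but no t with xRt and u=t.
B: fails — 1R2 but no w with 2Rw and 1=w.
C: satisfies the condition.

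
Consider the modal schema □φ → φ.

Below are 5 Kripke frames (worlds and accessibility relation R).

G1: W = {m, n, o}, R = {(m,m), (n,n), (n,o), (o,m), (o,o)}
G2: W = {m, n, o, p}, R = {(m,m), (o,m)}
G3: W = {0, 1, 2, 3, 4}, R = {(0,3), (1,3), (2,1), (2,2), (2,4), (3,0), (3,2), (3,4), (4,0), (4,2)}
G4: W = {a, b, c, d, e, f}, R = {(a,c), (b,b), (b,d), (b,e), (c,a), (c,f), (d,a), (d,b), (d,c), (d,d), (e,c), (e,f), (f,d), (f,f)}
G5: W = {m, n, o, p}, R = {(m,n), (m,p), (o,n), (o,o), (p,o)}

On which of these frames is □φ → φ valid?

G1

The schema corresponds to reflexivity: ∀x Rxx.
G1: holds.
G2: fails — world n does not see itself.
G3: fails — world 0 does not see itself.
G4: fails — world a does not see itself.
G5: fails — world m does not see itself.
Valid on: G1.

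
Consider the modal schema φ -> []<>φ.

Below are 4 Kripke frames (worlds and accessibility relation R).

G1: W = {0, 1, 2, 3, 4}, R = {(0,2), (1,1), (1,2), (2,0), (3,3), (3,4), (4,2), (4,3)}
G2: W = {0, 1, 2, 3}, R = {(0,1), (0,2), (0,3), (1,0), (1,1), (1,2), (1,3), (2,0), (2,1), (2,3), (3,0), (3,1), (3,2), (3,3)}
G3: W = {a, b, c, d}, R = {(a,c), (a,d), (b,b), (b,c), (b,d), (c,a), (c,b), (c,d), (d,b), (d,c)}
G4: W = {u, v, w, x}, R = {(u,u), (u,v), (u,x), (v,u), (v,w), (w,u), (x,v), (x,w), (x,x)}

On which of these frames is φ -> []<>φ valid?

G2

The schema corresponds to symmetry: forall x forall y (Rxy -> Ryx).
G1: fails — R12 but not R21.
G2: satisfies the condition.
G3: fails — Rad but not Rda.
G4: fails — Rxw but not Rwx.
Valid on: G2.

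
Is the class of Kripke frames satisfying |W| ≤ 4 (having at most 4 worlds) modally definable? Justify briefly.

Not modally definable

Modal frame validity is preserved under disjoint unions.
Any modal formula valid on each of 5 disjoint one-world frames is valid on their disjoint union (validity is preserved under disjoint unions). Each one-world frame has |W|=1≤4, but the union has |W|=5.
Hence having at most 4 worlds is not modally definable.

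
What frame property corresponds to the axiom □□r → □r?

This schema is the C4 axiom.
Its frame correspondent is density — ∀x ∀y (Rxy → ∃z (Rxz ∧ Rzy)).

density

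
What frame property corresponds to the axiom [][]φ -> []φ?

Suppose □□φ→□φ is valid. Take Rxy and set V(φ)={w : xR²w}. Then □□φ at x, so □φ at x, so φ at y, i.e. ∃z(Rxz∧Rzy).

Density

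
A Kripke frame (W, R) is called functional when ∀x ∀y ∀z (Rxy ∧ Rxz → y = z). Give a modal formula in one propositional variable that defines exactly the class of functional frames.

◇s → □s

The condition is partial functionality. The CD schema ◇s → □s defines it.
Suppose ◇s→□s is valid. Take Rxy, Rxz and set V(s)={y}. Then ◇s at x, so □s at x, so s at z, i.e. z=y.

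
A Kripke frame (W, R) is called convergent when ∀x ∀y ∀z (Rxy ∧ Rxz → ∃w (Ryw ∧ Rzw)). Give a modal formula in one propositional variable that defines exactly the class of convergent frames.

A defining formula is ◇□ψ → □◇ψ (the .2 axiom).

◇□ψ → □◇ψ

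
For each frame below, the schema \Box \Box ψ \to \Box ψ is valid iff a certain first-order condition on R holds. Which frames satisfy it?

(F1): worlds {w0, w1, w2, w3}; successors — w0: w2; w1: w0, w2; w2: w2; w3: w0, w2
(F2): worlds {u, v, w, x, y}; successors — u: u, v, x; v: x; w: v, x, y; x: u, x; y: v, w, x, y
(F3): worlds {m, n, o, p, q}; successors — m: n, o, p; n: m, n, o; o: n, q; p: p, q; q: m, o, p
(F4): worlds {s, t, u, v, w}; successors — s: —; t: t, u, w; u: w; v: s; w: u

The schema corresponds to density: \forall x \forall y (Rxy \to \exists z (Rxz \wedge Rzy)).
(F1): fails — Rw1w0 but no z with Rw1z and Rzw0.
(F2): ✓.
(F3): fails — Roq but no z with Roz and Rzq.
(F4): fails — Ruw but no z with Ruz and Rzw.

(F2)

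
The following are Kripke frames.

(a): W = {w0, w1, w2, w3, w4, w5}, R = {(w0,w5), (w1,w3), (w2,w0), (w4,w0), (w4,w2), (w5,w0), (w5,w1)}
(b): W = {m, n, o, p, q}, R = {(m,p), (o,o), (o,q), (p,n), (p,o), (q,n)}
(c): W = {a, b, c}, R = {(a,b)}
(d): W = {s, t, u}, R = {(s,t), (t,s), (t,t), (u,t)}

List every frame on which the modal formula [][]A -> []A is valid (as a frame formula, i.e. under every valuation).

Frame correspondent (Sahlqvist): forall x forall y (Rxy -> exists z (Rxz & Rzy)) — i.e. density.
(a): fails — Rw1w3 but no z with Rw1z and Rzw3.
(b): fails — Rpn but no z with Rpz and Rzn.
(c): fails — Rab but no z with Raz and Rzb.
(d): holds.
Valid on: (d).

(d)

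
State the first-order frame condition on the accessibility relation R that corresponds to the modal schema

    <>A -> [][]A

forall x forall y forall z ((xRy & x R^2 z) -> exists w (y = w & z = w))

This is a Sahlqvist (Geach-type) schema ◇^1□^0A → □^2◇^0A.
Minimal-valuation argument: fix x; take any y with xR^1y and any z with xR^2z. Set V(A) to the set of worlds R-reachable from y in exactly 0 steps. Then □^0A holds at y, so the antecedent holds at x; validity forces ◇^0A at z, giving a w with zR^0w and yR^0w.
First-order correspondent: forall x forall y forall z ((xRy & x R^2 z) -> exists w (y = w & z = w)).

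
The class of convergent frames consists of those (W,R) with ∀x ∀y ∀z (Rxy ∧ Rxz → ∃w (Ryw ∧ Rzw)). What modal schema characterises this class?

◇□p → □◇p

A defining formula is ◇□p → □◇p (the .2 axiom).
Suppose ◇□p→□◇p is valid. Take Rxy, Rxz and set V(p)={w : Ryw}. Then □p at y so ◇□p at x, so □◇p at x, so ◇p at z, giving w with Rzw and Ryw.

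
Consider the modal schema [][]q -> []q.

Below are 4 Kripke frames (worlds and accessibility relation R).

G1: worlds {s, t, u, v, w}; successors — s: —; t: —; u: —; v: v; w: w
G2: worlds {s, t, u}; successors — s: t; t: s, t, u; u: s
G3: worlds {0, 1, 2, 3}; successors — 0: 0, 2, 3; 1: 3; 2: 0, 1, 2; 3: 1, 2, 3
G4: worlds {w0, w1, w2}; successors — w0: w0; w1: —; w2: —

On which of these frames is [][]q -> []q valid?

This is the axiom for density; its first-order frame correspondent is forall x forall y (Rxy -> exists z (Rxz & Rzy)).
G1: ✓.
G2: fails — Rus but no z with Ruz and Rzs.
G3: ✓.
G4: ✓.

G1, G3, G4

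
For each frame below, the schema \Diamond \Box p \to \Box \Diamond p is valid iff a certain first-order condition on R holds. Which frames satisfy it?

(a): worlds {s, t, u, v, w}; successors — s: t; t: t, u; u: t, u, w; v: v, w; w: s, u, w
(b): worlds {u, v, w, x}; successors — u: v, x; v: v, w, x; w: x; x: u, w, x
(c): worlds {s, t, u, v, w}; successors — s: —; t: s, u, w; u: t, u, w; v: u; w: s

This is the axiom for convergence; its first-order frame correspondent is \forall x \forall y \forall z (Rxy \wedge Rxz \to \exists w (Ryw \wedge Rzw)).
(a): fails — Rww and Rws but w and s have no common successor.
(b): condition met.
(c): fails — Rts and Rts but s and s have no common successor.
Valid on: (b).

(b)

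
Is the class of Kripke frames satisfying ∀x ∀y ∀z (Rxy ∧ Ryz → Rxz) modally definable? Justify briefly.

The condition is transitivity. A defining modal formula is □r → □□r.

Yes, by □r → □□r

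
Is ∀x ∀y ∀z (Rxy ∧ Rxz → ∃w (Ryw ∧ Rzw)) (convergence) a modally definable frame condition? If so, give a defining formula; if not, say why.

This is a Sahlqvist condition; the .2 axiom ◇□q → □◇q defines it.
Suppose ◇□q→□◇q is valid. Take Rxy, Rxz and set V(q)={w : Ryw}. Then □q at y so ◇□q at x, so □◇q at x, so ◇q at z, giving w with Rzw and Ryw.

Yes, by ◇□q → □◇q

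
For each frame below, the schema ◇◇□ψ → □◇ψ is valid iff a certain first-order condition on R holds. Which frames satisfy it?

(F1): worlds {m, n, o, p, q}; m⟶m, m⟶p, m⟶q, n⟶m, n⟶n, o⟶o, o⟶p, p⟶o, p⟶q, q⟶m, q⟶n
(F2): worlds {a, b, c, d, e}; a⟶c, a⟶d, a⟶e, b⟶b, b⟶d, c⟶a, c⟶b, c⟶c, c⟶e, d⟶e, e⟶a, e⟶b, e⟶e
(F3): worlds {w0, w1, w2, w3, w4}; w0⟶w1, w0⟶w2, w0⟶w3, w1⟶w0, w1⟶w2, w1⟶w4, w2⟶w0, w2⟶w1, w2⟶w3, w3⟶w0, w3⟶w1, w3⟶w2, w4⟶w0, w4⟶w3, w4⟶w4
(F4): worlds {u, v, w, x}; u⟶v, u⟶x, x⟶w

(F3)

This is the axiom for a generalized confluence (Geach) condition; its first-order frame correspondent is ∀x ∀y ∀z ((xR²y ∧ xRz) → ∃w (yRw ∧ zRw)).
(F1): fails — mR²n, mRp but no w with nRw and pRw.
(F2): fails — aR²b, aRd but no w with bRw and dRw.
(F3): condition met.
(F4): fails — uR²w, uRv but no t with wRt and vRt.
Valid on: (F3).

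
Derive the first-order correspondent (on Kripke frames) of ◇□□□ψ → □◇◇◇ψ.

This is a Sahlqvist (Geach-type) schema ◇^1□^3ψ → □^1◇^3ψ.
Minimal-valuation argument: fix x; take any y with xR^1y and any z with xR^1z. Set V(ψ) to the set of worlds R-reachable from y in exactly 3 steps. Then □^3ψ holds at y, so the antecedent holds at x; validity forces ◇^3ψ at z, giving a w with zR^3w and yR^3w.
First-order correspondent: ∀x ∀y ∀z ((xRy ∧ xRz) → ∃w (yR³w ∧ zR³w)).

∀x ∀y ∀z ((xRy ∧ xRz) → ∃w (yR³w ∧ zR³w))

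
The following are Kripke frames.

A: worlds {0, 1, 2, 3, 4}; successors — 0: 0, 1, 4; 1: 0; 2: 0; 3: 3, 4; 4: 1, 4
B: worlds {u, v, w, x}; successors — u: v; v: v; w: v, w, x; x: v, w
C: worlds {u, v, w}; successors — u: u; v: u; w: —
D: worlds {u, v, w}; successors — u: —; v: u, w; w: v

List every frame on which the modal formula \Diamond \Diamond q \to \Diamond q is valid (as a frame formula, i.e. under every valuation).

Frame correspondent (Sahlqvist): \forall x \forall y \forall z (Rxy \wedge Ryz \to Rxz) — i.e. transitivity.
A: fails — R10 and R01 but not R11.
B: fails — Rxw and Rwx but not Rxx.
C: satisfies the condition.
D: fails — Rwv and Rvu but not Rwu.
Valid on: C.

C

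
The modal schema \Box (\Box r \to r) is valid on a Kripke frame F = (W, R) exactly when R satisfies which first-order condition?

Suppose □(□r→r) is valid. Take Rxy and set V(r)={w : Ryw}. Then at y, □r holds; since □(□r→r) at x, □r→r at y, so r at y, i.e. Ryy.

shift-reflexivity: \forall x \forall y (Rxy \to Ryy)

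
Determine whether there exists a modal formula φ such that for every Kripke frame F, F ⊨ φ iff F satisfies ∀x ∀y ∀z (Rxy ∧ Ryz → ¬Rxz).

Any modally definable frame class is closed under surjective bounded morphisms.
The 7-cycle (worlds w0,w1,w2,w3,w4,w5,w6 with w0→w1→w2→w3→w4→w5→w6→w0) is intransitive. Mapping every world to a single reflexive point • is a surjective bounded morphism; the reflexive point is not intransitive (R••∧R•• but R••).
So the class is not modally definable.

Not definable by any modal formula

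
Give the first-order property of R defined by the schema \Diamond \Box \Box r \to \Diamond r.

\forall x \forall y (xRy \to \exists w (y R^2 w \wedge xRw))

This is a Sahlqvist (Geach-type) schema ◇^1□^2r → □^0◇^1r.
Minimal-valuation argument: fix x; take any y with xR^1y and any z with xR^0z. Set V(r) to the set of worlds R-reachable from y in exactly 2 steps. Then □^2r holds at y, so the antecedent holds at x; validity forces ◇^1r at z, giving a w with zR^1w and yR^2w.
First-order correspondent: \forall x \forall y (xRy \to \exists w (y R^2 w \wedge xRw)).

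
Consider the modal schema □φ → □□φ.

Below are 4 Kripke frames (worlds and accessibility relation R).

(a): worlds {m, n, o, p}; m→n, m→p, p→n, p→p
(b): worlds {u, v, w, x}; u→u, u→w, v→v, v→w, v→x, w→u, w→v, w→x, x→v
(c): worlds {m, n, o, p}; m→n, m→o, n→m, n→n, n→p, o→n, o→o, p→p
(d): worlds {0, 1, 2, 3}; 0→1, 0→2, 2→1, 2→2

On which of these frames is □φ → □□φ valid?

The schema corresponds to transitivity: ∀x ∀y ∀z (Rxy ∧ Ryz → Rxz).
(a): ✓.
(b): fails — Ruw and Rwx but not Rux.
(c): fails — Ron and Rnm but not Rom.
(d): ✓.

(a), (d)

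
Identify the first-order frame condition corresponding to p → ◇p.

This is frame-equivalent to □p → p (substitute ¬p for p and contrapose).
Suppose □p→p is valid. At any x set V(p)={w : Rxw}. Then □p holds at x, so p holds at x, i.e. Rxx.
The converse is a direct semantic check.
Frame condition: ∀x Rxx.

Reflexivity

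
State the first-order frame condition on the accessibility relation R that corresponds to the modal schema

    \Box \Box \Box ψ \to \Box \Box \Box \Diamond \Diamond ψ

This is a Sahlqvist (Geach-type) schema ◇^0□^3ψ → □^3◇^2ψ.
First-order correspondent: \forall x \forall z (x R^3 z \to \exists w (x R^3 w \wedge z R^2 w)).

\forall x \forall z (x R^3 z \to \exists w (x R^3 w \wedge z R^2 w))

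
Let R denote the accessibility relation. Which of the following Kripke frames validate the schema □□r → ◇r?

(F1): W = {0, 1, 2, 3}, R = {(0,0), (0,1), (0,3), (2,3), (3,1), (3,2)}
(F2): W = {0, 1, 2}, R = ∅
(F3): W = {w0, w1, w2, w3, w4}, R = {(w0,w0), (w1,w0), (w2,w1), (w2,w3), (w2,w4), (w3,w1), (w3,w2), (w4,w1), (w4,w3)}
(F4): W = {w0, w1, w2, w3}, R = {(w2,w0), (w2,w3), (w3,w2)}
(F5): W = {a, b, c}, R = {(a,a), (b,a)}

(F3)

This is the axiom for a generalized confluence (Geach) condition; its first-order frame correspondent is ∀x ∃w (xR²w ∧ xRw).
(F1): fails — at 1 but no w with 1R²w and 1Rw.
(F2): fails — at 0 but no w with 0R²w and 0Rw.
(F3): holds.
(F4): fails — at w0 but no w with w0R²w and w0Rw.
(F5): fails — at c but no w with cR²w and cRw.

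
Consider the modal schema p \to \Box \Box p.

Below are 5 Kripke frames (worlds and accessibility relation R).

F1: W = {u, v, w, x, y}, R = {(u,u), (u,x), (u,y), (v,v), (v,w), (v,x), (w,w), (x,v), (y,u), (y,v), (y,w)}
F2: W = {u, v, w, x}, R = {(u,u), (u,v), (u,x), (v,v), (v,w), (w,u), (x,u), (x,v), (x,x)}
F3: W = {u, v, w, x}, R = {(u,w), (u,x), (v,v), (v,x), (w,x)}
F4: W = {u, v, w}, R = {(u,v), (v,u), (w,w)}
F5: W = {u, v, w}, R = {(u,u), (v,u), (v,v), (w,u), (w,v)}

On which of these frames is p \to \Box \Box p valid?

F4

This is the axiom for a generalized confluence (Geach) condition; its first-order frame correspondent is \forall x \forall z (x R^2 z \to \exists w (x = w \wedge z = w)).
F1: fails — uR²v but u ≠ v.
F2: fails — uR²v but u ≠ v.
F3: fails — uR²x but u ≠ x.
F4: condition met.
F5: fails — vR²u but v ≠ u.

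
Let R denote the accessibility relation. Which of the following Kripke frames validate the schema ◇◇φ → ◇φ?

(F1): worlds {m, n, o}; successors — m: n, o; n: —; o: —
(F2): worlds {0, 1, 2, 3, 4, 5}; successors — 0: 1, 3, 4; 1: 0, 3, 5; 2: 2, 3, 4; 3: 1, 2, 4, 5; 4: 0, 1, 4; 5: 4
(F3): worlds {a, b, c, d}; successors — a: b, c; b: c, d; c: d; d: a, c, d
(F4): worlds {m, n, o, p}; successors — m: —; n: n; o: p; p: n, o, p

(F1)

Frame correspondent (Sahlqvist): ∀x ∀y ∀z (Rxy ∧ Ryz → Rxz) — i.e. transitivity.
(F1): ✓.
(F2): fails — R10 and R01 but not R11.
(F3): fails — Rcd and Rdc but not Rcc.
(F4): fails — Rop and Rpn but not Ron.
Valid on: (F1).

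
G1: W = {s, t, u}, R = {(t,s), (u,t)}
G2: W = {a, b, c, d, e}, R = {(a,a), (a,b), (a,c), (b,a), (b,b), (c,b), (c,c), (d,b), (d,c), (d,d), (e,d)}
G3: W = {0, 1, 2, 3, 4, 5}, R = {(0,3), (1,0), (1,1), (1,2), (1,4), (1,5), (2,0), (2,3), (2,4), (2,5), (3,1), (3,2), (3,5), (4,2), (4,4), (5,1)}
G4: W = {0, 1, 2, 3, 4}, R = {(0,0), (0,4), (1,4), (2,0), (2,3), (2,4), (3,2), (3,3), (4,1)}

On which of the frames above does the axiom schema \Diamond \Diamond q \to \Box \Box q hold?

The schema corresponds to a generalized confluence (Geach) condition: \forall x \forall y \forall z ((x R^2 y \wedge x R^2 z) \to \exists w (y = w \wedge z = w)).
G1: ✓.
G2: fails — aR²a, aR²b but a ≠ b.
G3: fails — 0R²1, 0R²2 but 1 ≠ 2.
G4: fails — 0R²0, 0R²1 but 0 ≠ 1.
Valid on: G1.

G1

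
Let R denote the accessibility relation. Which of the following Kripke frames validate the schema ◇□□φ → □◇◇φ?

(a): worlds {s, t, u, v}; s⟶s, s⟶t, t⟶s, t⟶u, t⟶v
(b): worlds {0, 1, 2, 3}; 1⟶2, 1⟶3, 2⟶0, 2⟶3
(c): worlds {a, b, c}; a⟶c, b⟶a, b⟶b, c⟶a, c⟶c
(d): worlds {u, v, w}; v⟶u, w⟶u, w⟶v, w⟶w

The schema corresponds to a generalized confluence (Geach) condition: ∀x ∀y ∀z ((xRy ∧ xRz) → ∃w (yR²w ∧ zR²w)).
(a): fails — tRs, tRu but no w with sR²w and uR²w.
(b): fails — 1R2, 1R2 but no w with 2R²w and 2R²w.
(c): ✓.
(d): fails — vRu, vRu but no t with uR²t and uR²t.
Valid on: (c).

(c)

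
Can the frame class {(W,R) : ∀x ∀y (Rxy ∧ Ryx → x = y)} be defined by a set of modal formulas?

No — not modally definable

If a class were modally definable it would be closed under surjective bounded morphisms (Goldblatt–Thomason).
The 8-cycle (worlds a,b,c,d,e,f,g,h with a→b→c→d→e→f→g→h→a) is antisymmetric. Sending even-indexed worlds to • and odd-indexed worlds to ∘ is a surjective bounded morphism onto the two-world frame with •↔∘, which is not antisymmetric.
So no modal formula (or set of formulas) defines exactly the antisymmetric frames.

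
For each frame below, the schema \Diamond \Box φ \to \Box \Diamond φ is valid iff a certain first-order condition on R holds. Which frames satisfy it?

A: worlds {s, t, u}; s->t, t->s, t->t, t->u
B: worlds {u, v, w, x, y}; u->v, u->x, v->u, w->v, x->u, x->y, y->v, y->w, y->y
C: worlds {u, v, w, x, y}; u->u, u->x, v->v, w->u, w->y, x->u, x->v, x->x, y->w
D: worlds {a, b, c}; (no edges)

The schema corresponds to convergence: \forall x \forall y \forall z (Rxy \wedge Rxz \to \exists w (Ryw \wedge Rzw)).
A: fails — Rtt and Rtu but t and u have no common successor.
B: fails — Ryw and Ryv but w and v have no common successor.
C: fails — Rwu and Rwy but u and y have no common successor.
D: ✓.

D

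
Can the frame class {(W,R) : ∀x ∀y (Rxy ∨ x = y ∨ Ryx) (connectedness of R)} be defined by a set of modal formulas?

No

If a class were modally definable it would be closed under disjoint unions (Goldblatt–Thomason).
Take 3 disjoint single-world reflexive frames: each is trivially connected, but their disjoint union has 3 worlds with no edge between distinct components, so it is not connected.
Hence connectedness of R is not modally definable.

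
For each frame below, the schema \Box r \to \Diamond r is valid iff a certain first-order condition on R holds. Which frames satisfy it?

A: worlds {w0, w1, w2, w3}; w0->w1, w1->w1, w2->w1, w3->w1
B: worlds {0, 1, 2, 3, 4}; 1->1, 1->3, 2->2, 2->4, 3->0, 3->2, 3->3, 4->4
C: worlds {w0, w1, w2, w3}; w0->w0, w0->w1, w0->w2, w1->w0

Frame correspondent (Sahlqvist): \forall x \exists y Rxy — i.e. seriality.
A: satisfies the condition.
B: fails — world 0 has no successor.
C: fails — world w2 has no successor.
Valid on: A.

A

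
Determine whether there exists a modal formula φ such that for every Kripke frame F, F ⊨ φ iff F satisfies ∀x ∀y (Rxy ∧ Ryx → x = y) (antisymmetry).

Modal frame validity is preserved under surjective bounded morphisms.
The 8-cycle (worlds w0,w1,w2,w3,w4,w5,w6,w7 with w0→w1→w2→w3→w4→w5→w6→w7→w0) is antisymmetric. Sending even-indexed worlds to a and odd-indexed worlds to b is a surjective bounded morphism onto the two-world frame with a↔b, which is not antisymmetric.
So no modal formula (or set of formulas) defines exactly the antisymmetric frames.

No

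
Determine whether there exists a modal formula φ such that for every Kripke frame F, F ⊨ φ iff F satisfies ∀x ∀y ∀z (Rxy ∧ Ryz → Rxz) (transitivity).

This is a Sahlqvist condition; the 4 axiom □q → □□q defines it.
Suppose □q→□□q is valid. Take Rxy, Ryz and set V(q)={w : Rxw}. Then □q at x, so □□q at x, so □q at y, so q at z, i.e. Rxz.

Yes — defined by □q → □□q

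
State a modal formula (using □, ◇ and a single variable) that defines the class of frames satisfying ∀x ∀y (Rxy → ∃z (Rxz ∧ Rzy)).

The condition is density. The C4 schema □□r → □r defines it.
Suppose □□r→□r is valid. Take Rxy and set V(r)={w : xR²w}. Then □□r at x, so □r at x, so r at y, i.e. ∃z(Rxz∧Rzy).

□□r → □r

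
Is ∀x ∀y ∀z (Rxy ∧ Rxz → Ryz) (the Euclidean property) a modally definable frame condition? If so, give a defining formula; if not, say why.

Yes, by ◇p → □◇p

Yes: it is the Euclidean property, defined by the 5 schema ◇p → □◇p.
Suppose ◇p→□◇p is valid. Take Rxy, Rxz and set V(p)={y}. Then ◇p at x, so □◇p at x, so ◇p at z, so some w with Rzw has p; w=y, i.e. Rzy. By symmetry of the argument, Ryz.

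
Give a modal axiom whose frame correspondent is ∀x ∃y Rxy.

The condition is seriality. The D schema □r → ◇r defines it.

□r → ◇r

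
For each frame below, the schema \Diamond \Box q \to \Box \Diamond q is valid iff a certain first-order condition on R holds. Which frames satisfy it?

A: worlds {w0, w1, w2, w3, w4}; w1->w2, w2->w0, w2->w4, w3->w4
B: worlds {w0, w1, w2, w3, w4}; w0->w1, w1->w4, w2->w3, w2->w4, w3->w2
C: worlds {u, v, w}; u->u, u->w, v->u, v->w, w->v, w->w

C

Frame correspondent (Sahlqvist): \forall x \forall y \forall z (Rxy \wedge Rxz \to \exists w (Ryw \wedge Rzw)) — i.e. convergence.
A: fails — Rw2w4 and Rw2w4 but w4 and w4 have no common successor.
B: fails — Rw1w4 and Rw1w4 but w4 and w4 have no common successor.
C: satisfies the condition.
Valid on: C.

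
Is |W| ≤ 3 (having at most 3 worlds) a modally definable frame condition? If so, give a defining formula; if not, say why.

Modal frame validity is preserved under disjoint unions.
Any modal formula valid on each of 4 disjoint one-world frames is valid on their disjoint union (validity is preserved under disjoint unions). Each one-world frame has |W|=1≤3, but the union has |W|=4.
So the class is not modally definable.

No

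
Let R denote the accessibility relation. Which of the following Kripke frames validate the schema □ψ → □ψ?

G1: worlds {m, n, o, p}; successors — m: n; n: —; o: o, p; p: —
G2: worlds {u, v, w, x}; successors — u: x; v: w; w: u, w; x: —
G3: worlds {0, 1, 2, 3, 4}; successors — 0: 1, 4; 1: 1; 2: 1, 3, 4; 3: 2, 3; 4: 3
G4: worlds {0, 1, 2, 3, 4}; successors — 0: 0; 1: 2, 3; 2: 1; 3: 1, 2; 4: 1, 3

Frame correspondent (Sahlqvist): ∀x ∀z (xRz → ∃w (xRw ∧ z = w)) — i.e. a generalized confluence (Geach) condition.
G1: holds.
G2: holds.
G3: holds.
G4: holds.

G1, G2, G3, G4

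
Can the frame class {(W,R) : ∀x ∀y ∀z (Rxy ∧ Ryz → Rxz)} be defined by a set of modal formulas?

Definable; □p → □□p defines it

This is a Sahlqvist condition; the 4 axiom □p → □□p defines it.
Suppose □p→□□p is valid. Take Rxy, Ryz and set V(p)={w : Rxw}. Then □p at x, so □□p at x, so □p at y, so p at z, i.e. Rxz.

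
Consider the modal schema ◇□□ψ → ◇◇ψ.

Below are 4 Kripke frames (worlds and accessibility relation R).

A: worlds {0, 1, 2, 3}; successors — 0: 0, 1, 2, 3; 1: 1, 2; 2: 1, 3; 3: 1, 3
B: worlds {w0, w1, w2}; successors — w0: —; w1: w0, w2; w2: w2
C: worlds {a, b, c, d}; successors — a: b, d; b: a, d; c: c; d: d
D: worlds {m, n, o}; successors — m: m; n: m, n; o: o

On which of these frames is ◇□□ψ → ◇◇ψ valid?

This is the axiom for a generalized confluence (Geach) condition; its first-order frame correspondent is ∀x ∀y (xRy → ∃w (yR²w ∧ xR²w)).
A: satisfies the condition.
B: fails — w1Rw0 but no w with w0R²w and w1R²w.
C: satisfies the condition.
D: satisfies the condition.

A, C, D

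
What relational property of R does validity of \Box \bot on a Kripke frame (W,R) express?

emptiness of R: \forall x \forall y \neg Rxy

This is the Ver axiom.
Its frame correspondent is emptiness of R — \forall x \forall y \neg Rxy.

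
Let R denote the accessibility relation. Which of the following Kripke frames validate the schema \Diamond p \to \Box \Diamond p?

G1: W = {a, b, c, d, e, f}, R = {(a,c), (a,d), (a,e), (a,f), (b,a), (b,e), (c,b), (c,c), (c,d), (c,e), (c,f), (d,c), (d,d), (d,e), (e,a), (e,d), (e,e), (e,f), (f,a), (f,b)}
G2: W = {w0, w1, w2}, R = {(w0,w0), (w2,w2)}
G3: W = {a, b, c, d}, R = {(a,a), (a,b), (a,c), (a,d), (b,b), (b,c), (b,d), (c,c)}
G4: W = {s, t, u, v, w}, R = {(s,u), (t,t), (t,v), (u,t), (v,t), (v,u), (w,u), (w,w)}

Frame correspondent (Sahlqvist): \forall x \forall y \forall z (Rxy \wedge Rxz \to Ryz) — i.e. the Euclidean property.
G1: fails — Rae and Rac but not Rec.
G2: condition met.
G3: fails — Rab and Raa but not Rba.
G4: fails — Rsu and Rsu but not Ruu.
Valid on: G2.

G2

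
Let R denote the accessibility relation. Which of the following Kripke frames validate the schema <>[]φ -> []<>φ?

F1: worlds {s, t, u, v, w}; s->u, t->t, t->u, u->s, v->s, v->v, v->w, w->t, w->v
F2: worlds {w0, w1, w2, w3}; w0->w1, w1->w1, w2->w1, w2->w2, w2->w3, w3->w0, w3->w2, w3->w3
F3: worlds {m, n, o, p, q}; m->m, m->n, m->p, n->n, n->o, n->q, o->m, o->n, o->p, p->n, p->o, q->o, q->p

This is the axiom for convergence; its first-order frame correspondent is forall x forall y forall z (Rxy & Rxz -> exists w (Ryw & Rzw)).
F1: fails — Rtt and Rtu but t and u have no common successor.
F2: fails — Rw2w1 and Rw2w3 but w1 and w3 have no common successor.
F3: ✓.

F3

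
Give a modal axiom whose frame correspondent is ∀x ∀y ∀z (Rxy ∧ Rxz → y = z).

A defining formula is ◇p → □p (the CD axiom).
Suppose ◇p→□p is valid. Take Rxy, Rxz and set V(p)={y}. Then ◇p at x, so □p at x, so p at z, i.e. z=y.

◇p → □p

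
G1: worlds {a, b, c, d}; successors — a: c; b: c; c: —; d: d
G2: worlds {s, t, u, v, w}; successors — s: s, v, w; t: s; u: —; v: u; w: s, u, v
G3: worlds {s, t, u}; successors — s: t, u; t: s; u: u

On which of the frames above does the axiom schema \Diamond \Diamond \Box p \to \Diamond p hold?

This is the axiom for a generalized confluence (Geach) condition; its first-order frame correspondent is \forall x \forall y (x R^2 y \to \exists w (yRw \wedge xRw)).
G1: satisfies the condition.
G2: fails — sR²u but no w* with uRw* and sRw*.
G3: fails — tR²u but no w with uRw and tRw.

G1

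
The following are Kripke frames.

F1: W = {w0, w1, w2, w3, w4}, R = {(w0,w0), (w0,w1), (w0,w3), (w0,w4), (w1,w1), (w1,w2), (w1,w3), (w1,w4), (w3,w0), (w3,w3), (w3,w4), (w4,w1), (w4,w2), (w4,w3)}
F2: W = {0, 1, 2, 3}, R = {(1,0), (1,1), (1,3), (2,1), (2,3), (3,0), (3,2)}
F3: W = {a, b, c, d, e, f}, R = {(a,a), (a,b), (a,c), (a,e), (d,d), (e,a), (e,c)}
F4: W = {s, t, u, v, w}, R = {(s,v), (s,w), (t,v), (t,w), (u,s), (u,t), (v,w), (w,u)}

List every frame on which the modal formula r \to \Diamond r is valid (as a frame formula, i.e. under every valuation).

Frame correspondent (Sahlqvist): \forall x Rxx — i.e. reflexivity.
F1: fails — world w2 does not see itself.
F2: fails — world 0 does not see itself.
F3: fails — world b does not see itself.
F4: fails — world s does not see itself.
Valid on no frame.

none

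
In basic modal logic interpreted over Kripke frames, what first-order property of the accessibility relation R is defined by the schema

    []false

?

Emptiness of R

□⊥ is valid iff no world has any successor (otherwise □⊥ fails at any world with one).
Conversely, on a frame with emptiness of R the schema holds at every world under every valuation.
Frame condition: forall x forall y ~Rxy.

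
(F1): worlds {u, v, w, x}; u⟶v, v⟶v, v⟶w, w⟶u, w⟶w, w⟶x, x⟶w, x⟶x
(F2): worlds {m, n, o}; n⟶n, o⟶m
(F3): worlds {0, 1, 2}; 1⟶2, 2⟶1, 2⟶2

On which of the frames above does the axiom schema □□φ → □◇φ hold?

(F1), (F3)

The schema corresponds to a generalized confluence (Geach) condition: ∀x ∀z (xRz → ∃w (xR²w ∧ zRw)).
(F1): satisfies the condition.
(F2): fails — oRm but no w with oR²w and mRw.
(F3): satisfies the condition.
Valid on: (F1), (F3).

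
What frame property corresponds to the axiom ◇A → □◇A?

Suppose ◇A→□◇A is valid. Take Rxy, Rxz and set V(A)={y}. Then ◇A at x, so □◇A at x, so ◇A at z, so some w with Rzw has A; w=y, i.e. Rzy. By symmetry of the argument, Ryz.

the Euclidean property: ∀x ∀y ∀z (Rxy ∧ Rxz → Ryz)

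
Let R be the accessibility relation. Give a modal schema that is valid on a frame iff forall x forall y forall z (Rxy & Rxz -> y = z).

◇ψ → □ψ

The condition is partial functionality. The CD schema ◇ψ → □ψ defines it.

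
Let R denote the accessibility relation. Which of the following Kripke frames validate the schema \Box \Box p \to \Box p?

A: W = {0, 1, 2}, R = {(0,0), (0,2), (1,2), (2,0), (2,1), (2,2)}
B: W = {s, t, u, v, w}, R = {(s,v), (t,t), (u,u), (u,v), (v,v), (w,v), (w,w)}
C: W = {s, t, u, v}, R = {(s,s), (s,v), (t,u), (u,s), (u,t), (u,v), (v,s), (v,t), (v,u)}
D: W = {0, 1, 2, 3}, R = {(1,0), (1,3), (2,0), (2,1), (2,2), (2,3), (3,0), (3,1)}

The schema corresponds to density: \forall x \forall y (Rxy \to \exists z (Rxz \wedge Rzy)).
A: holds.
B: holds.
C: fails — Rtu but no z with Rtz and Rzu.
D: fails — R31 but no z with R3z and Rz1.

A, B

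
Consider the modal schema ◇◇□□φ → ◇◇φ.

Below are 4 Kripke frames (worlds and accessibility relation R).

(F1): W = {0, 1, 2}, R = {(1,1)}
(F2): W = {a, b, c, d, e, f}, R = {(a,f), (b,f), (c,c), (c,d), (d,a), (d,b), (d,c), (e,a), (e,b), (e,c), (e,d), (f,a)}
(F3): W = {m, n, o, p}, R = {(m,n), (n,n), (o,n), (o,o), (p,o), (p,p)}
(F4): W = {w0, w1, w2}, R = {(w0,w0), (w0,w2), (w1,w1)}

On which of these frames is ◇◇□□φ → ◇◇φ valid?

(F1), (F2), (F3)

The schema corresponds to a generalized confluence (Geach) condition: ∀x ∀y (xR²y → ∃w (yR²w ∧ xR²w)).
(F1): ✓.
(F2): ✓.
(F3): ✓.
(F4): fails — w0R²w2 but no w with w2R²w and w0R²w.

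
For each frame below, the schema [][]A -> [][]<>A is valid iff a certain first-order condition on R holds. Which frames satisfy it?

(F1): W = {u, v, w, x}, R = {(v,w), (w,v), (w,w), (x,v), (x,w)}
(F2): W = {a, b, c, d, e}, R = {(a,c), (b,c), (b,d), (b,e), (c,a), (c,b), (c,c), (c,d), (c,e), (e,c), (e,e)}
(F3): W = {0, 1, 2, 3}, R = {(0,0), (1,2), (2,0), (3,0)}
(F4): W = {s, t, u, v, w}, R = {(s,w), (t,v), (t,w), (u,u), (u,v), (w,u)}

This is the axiom for a generalized confluence (Geach) condition; its first-order frame correspondent is forall x forall z (x R^2 z -> exists w (x R^2 w & zRw)).
(F1): satisfies the condition.
(F2): fails — aR²d but no w with aR²w and dRw.
(F3): satisfies the condition.
(F4): fails — uR²v but no w* with uR²w* and vRw*.
Valid on: (F1), (F3).

(F1), (F3)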